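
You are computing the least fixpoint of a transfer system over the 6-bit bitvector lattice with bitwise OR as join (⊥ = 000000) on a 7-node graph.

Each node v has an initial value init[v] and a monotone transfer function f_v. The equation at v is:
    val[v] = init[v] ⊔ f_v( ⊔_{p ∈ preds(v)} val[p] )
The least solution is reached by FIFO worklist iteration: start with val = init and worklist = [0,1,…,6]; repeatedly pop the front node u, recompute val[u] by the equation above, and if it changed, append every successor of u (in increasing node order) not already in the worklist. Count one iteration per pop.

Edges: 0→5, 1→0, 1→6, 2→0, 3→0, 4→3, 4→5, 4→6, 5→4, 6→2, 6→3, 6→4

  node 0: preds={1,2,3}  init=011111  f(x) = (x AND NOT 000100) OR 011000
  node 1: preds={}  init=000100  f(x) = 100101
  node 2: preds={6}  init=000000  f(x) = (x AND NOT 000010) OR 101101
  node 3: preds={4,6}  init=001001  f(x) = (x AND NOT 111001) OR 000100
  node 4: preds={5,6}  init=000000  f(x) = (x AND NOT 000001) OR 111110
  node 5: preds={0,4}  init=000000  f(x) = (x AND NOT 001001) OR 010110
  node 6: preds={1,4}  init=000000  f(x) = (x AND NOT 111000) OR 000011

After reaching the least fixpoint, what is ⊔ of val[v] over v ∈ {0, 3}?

Trace (13 dequeues):
  [1] u=0 | in 001101 | out 011111 | ==
  [2] u=1 | in 000000 | out 100101 | prev 000100 | push {0}
  [3] u=2 | in 000000 | out 101101 | prev 000000 | push {}
  [4] u=3 | in 000000 | out 001101 | prev 001001 | push {}
  [5] u=4 | in 000000 | out 111110 | prev 000000 | push {3}
  [6] u=5 | in 111111 | out 110110 | prev 000000 | push {4}
  [7] u=6 | in 111111 | out 000111 | prev 000000 | push {2}
  [8] u=0 | in 101101 | out 111111 | prev 011111 | push {5}
  [9] u=3 | in 111111 | out 001111 | prev 001101 | push {0}
  [10] u=4 | in 110111 | out 111110 | ==
  [11] u=2 | in 000111 | out 101101 | ==
  [12] u=5 | in 111111 | out 110110 | ==
  [13] u=0 | in 101111 | out 111111 | ==

Converged values:
  [0] 111111
  [1] 100101
  [2] 101101
  [3] 001111
  [4] 111110
  [5] 110110
  [6] 000111

111111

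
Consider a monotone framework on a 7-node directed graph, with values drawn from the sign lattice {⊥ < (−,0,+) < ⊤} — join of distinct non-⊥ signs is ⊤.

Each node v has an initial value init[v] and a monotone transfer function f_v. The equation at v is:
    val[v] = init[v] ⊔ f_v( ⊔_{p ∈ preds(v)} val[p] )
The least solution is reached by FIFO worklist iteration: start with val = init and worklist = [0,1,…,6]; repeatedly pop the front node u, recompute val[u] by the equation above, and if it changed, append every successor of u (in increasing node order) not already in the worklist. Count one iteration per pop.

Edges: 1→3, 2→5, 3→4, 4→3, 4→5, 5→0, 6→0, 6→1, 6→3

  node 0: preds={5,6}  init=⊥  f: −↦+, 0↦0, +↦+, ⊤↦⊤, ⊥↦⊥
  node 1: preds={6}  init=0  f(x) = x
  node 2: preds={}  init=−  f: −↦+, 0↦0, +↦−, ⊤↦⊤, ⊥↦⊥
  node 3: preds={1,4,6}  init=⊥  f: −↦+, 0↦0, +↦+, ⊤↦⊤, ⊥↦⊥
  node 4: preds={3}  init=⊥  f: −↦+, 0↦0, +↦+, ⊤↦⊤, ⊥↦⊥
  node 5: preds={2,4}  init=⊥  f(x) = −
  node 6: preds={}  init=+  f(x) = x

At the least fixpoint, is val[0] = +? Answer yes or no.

no

Worklist (9 pops):
  #1 pop 0: in=+ → + (was ⊥); enqueue []
  #2 pop 1: in=+ → ⊤ (was 0); enqueue []
  #3 pop 2: in=⊥ → − (no change)
  #4 pop 3: in=⊤ → ⊤ (was ⊥); enqueue []
  #5 pop 4: in=⊤ → ⊤ (was ⊥); enqueue [3]
  #6 pop 5: in=⊤ → − (was ⊥); enqueue [0]
  #7 pop 6: in=⊥ → + (no change)
  #8 pop 3: in=⊤ → ⊤ (no change)
  #9 pop 0: in=⊤ → ⊤ (was +); enqueue []

Fixpoint:
  val[0] = ⊤
  val[1] = ⊤
  val[2] = −
  val[3] = ⊤
  val[4] = ⊤
  val[5] = −
  val[6] = +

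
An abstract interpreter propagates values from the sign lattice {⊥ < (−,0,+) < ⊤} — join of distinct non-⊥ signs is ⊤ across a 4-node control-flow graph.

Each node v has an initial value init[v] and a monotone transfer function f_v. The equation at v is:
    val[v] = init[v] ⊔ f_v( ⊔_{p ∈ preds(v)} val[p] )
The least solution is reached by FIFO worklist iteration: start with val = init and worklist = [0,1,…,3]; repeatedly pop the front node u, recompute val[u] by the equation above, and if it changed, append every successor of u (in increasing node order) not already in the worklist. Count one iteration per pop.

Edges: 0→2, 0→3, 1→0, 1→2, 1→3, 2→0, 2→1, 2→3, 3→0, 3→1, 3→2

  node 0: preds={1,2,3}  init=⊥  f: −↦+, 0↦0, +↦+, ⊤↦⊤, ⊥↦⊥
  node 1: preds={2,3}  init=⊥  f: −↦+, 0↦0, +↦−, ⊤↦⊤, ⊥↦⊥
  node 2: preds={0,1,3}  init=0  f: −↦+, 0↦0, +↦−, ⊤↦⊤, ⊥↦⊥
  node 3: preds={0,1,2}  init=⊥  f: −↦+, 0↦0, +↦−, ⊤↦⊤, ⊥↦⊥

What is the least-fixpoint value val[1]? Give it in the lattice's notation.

Trace (7 dequeues):
  [1] u=0 | in 0 | out 0 | prev ⊥ | push {}
  [2] u=1 | in 0 | out 0 | prev ⊥ | push {0}
  [3] u=2 | in 0 | out 0 | ==
  [4] u=3 | in 0 | out 0 | prev ⊥ | push {1,2}
  [5] u=0 | in 0 | out 0 | ==
  [6] u=1 | in 0 | out 0 | ==
  [7] u=2 | in 0 | out 0 | ==

Converged values:
  [0] 0
  [1] 0
  [2] 0
  [3] 0

0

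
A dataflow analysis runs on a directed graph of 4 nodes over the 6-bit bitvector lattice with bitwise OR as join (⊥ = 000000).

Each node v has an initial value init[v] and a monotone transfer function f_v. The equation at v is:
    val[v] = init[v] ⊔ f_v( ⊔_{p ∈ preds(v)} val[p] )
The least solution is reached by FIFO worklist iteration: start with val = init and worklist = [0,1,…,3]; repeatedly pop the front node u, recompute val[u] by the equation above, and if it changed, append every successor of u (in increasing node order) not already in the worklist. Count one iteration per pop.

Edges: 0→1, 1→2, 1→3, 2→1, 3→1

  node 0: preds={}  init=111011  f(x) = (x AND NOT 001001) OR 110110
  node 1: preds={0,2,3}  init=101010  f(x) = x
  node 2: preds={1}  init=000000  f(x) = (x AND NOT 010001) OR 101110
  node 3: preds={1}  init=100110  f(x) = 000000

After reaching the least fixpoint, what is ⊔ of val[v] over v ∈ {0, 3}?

111111

Iteration log — 5 steps:
  step 1. node 0  ⊔preds=000000  new=111111  old=111011  +wl: 
  step 2. node 1  ⊔preds=111111  new=111111  old=101010  +wl: 
  step 3. node 2  ⊔preds=111111  new=101110  old=000000  +wl: 1
  step 4. node 3  ⊔preds=111111  new=100110  stable
  step 5. node 1  ⊔preds=111111  new=111111  stable

Least fixpoint reached:
  node 0: 111111
  node 1: 111111
  node 2: 101110
  node 3: 100110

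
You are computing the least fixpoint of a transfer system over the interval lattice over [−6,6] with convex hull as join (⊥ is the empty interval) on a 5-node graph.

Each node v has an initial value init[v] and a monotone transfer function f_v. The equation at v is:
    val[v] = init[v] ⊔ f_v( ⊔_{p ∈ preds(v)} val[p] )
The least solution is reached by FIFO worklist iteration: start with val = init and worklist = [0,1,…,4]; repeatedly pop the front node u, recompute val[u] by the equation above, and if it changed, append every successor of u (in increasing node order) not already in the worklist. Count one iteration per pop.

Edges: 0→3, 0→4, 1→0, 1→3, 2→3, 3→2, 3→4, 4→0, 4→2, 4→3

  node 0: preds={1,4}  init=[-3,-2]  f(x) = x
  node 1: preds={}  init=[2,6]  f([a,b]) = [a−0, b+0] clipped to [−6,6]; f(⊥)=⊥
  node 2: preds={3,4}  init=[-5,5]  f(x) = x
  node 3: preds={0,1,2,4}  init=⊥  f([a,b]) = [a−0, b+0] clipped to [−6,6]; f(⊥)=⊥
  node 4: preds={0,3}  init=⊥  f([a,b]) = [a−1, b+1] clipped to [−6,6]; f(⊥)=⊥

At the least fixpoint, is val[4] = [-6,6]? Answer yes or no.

yes

Worklist (10 pops):
  #1 pop 0: in=[2,6] → [-3,6] (was [-3,-2]); enqueue []
  #2 pop 1: in=⊥ → [2,6] (no change)
  #3 pop 2: in=⊥ → [-5,5] (no change)
  #4 pop 3: in=[-5,6] → [-5,6] (was ⊥); enqueue [2]
  #5 pop 4: in=[-5,6] → [-6,6] (was ⊥); enqueue [0,3]
  #6 pop 2: in=[-6,6] → [-6,6] (was [-5,5]); enqueue []
  #7 pop 0: in=[-6,6] → [-6,6] (was [-3,6]); enqueue [4]
  #8 pop 3: in=[-6,6] → [-6,6] (was [-5,6]); enqueue [2]
  #9 pop 4: in=[-6,6] → [-6,6] (no change)
  #10 pop 2: in=[-6,6] → [-6,6] (no change)

Fixpoint:
  val[0] = [-6,6]
  val[1] = [2,6]
  val[2] = [-6,6]
  val[3] = [-6,6]
  val[4] = [-6,6]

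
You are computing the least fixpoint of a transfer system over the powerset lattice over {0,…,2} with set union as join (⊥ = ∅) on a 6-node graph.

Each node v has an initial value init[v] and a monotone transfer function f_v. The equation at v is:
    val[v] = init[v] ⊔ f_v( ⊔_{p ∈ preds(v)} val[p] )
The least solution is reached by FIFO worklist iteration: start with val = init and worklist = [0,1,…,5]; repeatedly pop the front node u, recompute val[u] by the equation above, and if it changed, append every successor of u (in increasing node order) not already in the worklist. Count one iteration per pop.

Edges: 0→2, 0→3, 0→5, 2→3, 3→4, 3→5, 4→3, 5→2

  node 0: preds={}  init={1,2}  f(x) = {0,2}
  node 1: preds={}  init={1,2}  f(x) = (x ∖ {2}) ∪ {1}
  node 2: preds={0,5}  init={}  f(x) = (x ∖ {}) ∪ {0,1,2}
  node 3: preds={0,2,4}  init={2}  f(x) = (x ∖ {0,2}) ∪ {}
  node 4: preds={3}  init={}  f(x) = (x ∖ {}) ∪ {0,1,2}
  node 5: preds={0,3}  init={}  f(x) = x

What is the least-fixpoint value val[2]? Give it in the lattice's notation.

{0,1,2}

Worklist (8 pops):
  #1 pop 0: in={} → {0,1,2} (was {1,2}); enqueue []
  #2 pop 1: in={} → {1,2} (no change)
  #3 pop 2: in={0,1,2} → {0,1,2} (was {}); enqueue []
  #4 pop 3: in={0,1,2} → {1,2} (was {2}); enqueue []
  #5 pop 4: in={1,2} → {0,1,2} (was {}); enqueue [3]
  #6 pop 5: in={0,1,2} → {0,1,2} (was {}); enqueue [2]
  #7 pop 3: in={0,1,2} → {1,2} (no change)
  #8 pop 2: in={0,1,2} → {0,1,2} (no change)

Fixpoint:
  val[0] = {0,1,2}
  val[1] = {1,2}
  val[2] = {0,1,2}
  val[3] = {1,2}
  val[4] = {0,1,2}
  val[5] = {0,1,2}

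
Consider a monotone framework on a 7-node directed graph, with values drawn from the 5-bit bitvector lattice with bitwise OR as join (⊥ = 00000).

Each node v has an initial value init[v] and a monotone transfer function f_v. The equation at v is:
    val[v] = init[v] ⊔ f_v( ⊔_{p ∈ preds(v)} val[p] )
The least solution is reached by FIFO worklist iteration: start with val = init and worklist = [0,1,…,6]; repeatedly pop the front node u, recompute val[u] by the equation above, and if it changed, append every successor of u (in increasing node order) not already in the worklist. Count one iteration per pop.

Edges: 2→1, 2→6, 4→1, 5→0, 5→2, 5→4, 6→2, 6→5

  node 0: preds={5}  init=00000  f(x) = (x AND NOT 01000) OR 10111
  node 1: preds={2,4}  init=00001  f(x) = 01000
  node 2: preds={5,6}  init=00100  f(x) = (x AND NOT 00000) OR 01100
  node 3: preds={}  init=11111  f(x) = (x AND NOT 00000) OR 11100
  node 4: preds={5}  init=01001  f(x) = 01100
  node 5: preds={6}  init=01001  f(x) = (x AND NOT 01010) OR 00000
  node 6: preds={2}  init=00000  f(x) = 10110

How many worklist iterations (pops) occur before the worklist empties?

15

Trace (15 dequeues):
  [1] u=0 | in 01001 | out 10111 | prev 00000 | push {}
  [2] u=1 | in 01101 | out 01001 | prev 00001 | push {}
  [3] u=2 | in 01001 | out 01101 | prev 00100 | push {1}
  [4] u=3 | in 00000 | out 11111 | ==
  [5] u=4 | in 01001 | out 01101 | prev 01001 | push {}
  [6] u=5 | in 00000 | out 01001 | ==
  [7] u=6 | in 01101 | out 10110 | prev 00000 | push {2,5}
  [8] u=1 | in 01101 | out 01001 | ==
  [9] u=2 | in 11111 | out 11111 | prev 01101 | push {1,6}
  [10] u=5 | in 10110 | out 11101 | prev 01001 | push {0,2,4}
  [11] u=1 | in 11111 | out 01001 | ==
  [12] u=6 | in 11111 | out 10110 | ==
  [13] u=0 | in 11101 | out 10111 | ==
  [14] u=2 | in 11111 | out 11111 | ==
  [15] u=4 | in 11101 | out 01101 | ==

Converged values:
  [0] 10111
  [1] 01001
  [2] 11111
  [3] 11111
  [4] 01101
  [5] 11101
  [6] 10110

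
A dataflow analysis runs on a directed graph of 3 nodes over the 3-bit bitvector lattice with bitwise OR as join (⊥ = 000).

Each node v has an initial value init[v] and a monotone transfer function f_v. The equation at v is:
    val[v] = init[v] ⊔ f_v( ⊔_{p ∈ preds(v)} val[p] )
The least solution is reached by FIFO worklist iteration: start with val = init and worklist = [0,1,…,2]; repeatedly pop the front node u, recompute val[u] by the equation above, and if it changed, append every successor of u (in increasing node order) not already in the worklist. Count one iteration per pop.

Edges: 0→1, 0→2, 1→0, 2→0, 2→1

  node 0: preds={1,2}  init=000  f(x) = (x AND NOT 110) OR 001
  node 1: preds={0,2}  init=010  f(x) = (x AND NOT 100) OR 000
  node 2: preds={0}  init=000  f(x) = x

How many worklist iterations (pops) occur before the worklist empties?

5

Worklist (5 pops):
  #1 pop 0: in=010 → 001 (was 000); enqueue []
  #2 pop 1: in=001 → 011 (was 010); enqueue [0]
  #3 pop 2: in=001 → 001 (was 000); enqueue [1]
  #4 pop 0: in=011 → 001 (no change)
  #5 pop 1: in=001 → 011 (no change)

Fixpoint:
  val[0] = 001
  val[1] = 011
  val[2] = 001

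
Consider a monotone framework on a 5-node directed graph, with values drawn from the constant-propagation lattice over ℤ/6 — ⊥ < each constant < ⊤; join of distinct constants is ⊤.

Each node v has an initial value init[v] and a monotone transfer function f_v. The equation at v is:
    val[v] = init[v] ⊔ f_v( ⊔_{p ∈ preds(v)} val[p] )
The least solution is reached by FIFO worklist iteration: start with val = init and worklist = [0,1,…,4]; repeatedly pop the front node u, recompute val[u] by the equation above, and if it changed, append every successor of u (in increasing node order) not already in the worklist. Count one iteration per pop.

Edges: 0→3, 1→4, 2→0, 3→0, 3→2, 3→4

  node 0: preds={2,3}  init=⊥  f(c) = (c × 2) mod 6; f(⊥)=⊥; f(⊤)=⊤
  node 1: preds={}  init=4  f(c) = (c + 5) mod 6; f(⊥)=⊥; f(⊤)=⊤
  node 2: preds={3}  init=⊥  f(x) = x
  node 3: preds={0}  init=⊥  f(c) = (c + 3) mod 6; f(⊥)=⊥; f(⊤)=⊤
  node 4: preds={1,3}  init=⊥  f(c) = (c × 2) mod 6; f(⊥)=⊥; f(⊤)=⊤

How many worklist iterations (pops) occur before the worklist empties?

Iteration log — 5 steps:
  step 1. node 0  ⊔preds=⊥  new=⊥  stable
  step 2. node 1  ⊔preds=⊥  new=4  stable
  step 3. node 2  ⊔preds=⊥  new=⊥  stable
  step 4. node 3  ⊔preds=⊥  new=⊥  stable
  step 5. node 4  ⊔preds=4  new=2  old=⊥  +wl: 

Least fixpoint reached:
  node 0: ⊥
  node 1: 4
  node 2: ⊥
  node 3: ⊥
  node 4: 2

5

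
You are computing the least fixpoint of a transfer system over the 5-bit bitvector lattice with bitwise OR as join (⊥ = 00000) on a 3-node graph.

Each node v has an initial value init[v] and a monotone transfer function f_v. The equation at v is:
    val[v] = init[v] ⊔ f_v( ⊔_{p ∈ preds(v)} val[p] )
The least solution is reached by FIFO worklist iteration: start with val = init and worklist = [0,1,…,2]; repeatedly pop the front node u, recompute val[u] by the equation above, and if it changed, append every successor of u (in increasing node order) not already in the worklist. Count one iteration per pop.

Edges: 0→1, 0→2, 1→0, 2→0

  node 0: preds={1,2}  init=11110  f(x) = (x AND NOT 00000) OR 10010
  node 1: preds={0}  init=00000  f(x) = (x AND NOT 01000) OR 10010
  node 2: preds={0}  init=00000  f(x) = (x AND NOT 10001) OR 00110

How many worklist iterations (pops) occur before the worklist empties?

Trace (4 dequeues):
  [1] u=0 | in 00000 | out 11110 | ==
  [2] u=1 | in 11110 | out 10110 | prev 00000 | push {0}
  [3] u=2 | in 11110 | out 01110 | prev 00000 | push {}
  [4] u=0 | in 11110 | out 11110 | ==

Converged values:
  [0] 11110
  [1] 10110
  [2] 01110

4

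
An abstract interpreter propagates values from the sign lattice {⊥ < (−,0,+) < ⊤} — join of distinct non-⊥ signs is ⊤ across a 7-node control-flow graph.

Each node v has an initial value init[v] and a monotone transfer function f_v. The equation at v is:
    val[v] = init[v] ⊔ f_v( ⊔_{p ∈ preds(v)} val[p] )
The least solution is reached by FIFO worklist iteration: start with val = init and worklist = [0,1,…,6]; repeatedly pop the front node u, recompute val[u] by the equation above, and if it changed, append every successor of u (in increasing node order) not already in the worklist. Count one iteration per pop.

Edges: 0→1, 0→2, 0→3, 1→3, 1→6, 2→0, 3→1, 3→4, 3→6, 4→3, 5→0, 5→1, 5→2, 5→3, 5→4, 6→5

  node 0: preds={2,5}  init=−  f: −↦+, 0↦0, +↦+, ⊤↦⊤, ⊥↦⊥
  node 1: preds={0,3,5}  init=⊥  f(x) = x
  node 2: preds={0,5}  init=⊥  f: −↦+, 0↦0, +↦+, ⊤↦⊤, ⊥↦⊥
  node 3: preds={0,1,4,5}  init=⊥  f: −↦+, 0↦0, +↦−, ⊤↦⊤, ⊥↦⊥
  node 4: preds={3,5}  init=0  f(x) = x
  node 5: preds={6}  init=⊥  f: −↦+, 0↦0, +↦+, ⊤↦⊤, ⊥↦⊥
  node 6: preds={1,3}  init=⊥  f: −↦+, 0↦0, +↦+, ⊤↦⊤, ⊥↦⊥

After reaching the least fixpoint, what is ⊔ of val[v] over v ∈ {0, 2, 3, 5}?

⊤

Worklist (17 pops):
  #1 pop 0: in=⊥ → − (no change)
  #2 pop 1: in=− → − (was ⊥); enqueue []
  #3 pop 2: in=− → + (was ⊥); enqueue [0]
  #4 pop 3: in=⊤ → ⊤ (was ⊥); enqueue [1]
  #5 pop 4: in=⊤ → ⊤ (was 0); enqueue [3]
  #6 pop 5: in=⊥ → ⊥ (no change)
  #7 pop 6: in=⊤ → ⊤ (was ⊥); enqueue [5]
  #8 pop 0: in=+ → ⊤ (was −); enqueue [2]
  #9 pop 1: in=⊤ → ⊤ (was −); enqueue [6]
  #10 pop 3: in=⊤ → ⊤ (no change)
  #11 pop 5: in=⊤ → ⊤ (was ⊥); enqueue [0,1,3,4]
  #12 pop 2: in=⊤ → ⊤ (was +); enqueue []
  #13 pop 6: in=⊤ → ⊤ (no change)
  #14 pop 0: in=⊤ → ⊤ (no change)
  #15 pop 1: in=⊤ → ⊤ (no change)
  #16 pop 3: in=⊤ → ⊤ (no change)
  #17 pop 4: in=⊤ → ⊤ (no change)

Fixpoint:
  val[0] = ⊤
  val[1] = ⊤
  val[2] = ⊤
  val[3] = ⊤
  val[4] = ⊤
  val[5] = ⊤
  val[6] = ⊤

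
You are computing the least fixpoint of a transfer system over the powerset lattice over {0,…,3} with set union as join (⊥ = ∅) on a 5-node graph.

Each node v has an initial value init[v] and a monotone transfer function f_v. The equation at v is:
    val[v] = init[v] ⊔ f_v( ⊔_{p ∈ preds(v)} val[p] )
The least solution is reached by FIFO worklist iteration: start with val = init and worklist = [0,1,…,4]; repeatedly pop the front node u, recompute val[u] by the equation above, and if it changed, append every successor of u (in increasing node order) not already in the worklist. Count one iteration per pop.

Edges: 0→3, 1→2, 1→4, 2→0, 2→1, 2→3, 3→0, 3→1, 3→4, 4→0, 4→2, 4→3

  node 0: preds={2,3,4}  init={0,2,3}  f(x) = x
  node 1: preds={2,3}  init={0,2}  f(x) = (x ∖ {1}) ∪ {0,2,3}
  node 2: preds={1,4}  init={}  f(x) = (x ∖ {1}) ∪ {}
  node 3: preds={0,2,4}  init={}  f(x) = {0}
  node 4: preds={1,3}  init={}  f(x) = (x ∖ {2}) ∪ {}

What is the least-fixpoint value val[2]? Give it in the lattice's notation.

Trace (9 dequeues):
  [1] u=0 | in {} | out {0,2,3} | ==
  [2] u=1 | in {} | out {0,2,3} | prev {0,2} | push {}
  [3] u=2 | in {0,2,3} | out {0,2,3} | prev {} | push {0,1}
  [4] u=3 | in {0,2,3} | out {0} | prev {} | push {}
  [5] u=4 | in {0,2,3} | out {0,3} | prev {} | push {2,3}
  [6] u=0 | in {0,2,3} | out {0,2,3} | ==
  [7] u=1 | in {0,2,3} | out {0,2,3} | ==
  [8] u=2 | in {0,2,3} | out {0,2,3} | ==
  [9] u=3 | in {0,2,3} | out {0} | ==

Converged values:
  [0] {0,2,3}
  [1] {0,2,3}
  [2] {0,2,3}
  [3] {0}
  [4] {0,3}

{0,2,3}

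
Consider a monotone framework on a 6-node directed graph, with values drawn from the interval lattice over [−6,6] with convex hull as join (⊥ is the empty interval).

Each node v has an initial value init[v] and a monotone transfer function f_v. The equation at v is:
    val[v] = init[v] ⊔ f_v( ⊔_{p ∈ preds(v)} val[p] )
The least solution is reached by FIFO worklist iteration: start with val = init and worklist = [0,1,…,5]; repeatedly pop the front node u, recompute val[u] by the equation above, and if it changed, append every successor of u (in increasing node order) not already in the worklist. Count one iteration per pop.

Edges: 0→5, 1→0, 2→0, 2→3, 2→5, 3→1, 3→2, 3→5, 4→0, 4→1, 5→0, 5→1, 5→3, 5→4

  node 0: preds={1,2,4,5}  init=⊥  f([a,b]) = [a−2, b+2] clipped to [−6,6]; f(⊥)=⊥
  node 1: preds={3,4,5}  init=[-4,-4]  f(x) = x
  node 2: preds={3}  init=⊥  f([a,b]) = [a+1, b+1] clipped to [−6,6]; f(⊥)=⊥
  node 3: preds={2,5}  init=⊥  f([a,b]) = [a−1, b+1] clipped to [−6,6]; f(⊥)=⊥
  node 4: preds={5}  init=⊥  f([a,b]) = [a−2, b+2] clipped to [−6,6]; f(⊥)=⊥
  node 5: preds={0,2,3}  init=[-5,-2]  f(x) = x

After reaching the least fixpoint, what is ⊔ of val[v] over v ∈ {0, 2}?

Iteration log — 33 steps:
  step 1. node 0  ⊔preds=[-5,-2]  new=[-6,0]  old=⊥  +wl: 
  step 2. node 1  ⊔preds=[-5,-2]  new=[-5,-2]  old=[-4,-4]  +wl: 0
  step 3. node 2  ⊔preds=⊥  new=⊥  stable
  step 4. node 3  ⊔preds=[-5,-2]  new=[-6,-1]  old=⊥  +wl: 1,2
  step 5. node 4  ⊔preds=[-5,-2]  new=[-6,0]  old=⊥  +wl: 
  step 6. node 5  ⊔preds=[-6,0]  new=[-6,0]  old=[-5,-2]  +wl: 3,4
  step 7. node 0  ⊔preds=[-6,0]  new=[-6,2]  old=[-6,0]  +wl: 5
  step 8. node 1  ⊔preds=[-6,0]  new=[-6,0]  old=[-5,-2]  +wl: 0
  step 9. node 2  ⊔preds=[-6,-1]  new=[-5,0]  old=⊥  +wl: 
  step 10. node 3  ⊔preds=[-6,0]  new=[-6,1]  old=[-6,-1]  +wl: 1,2
  step 11. node 4  ⊔preds=[-6,0]  new=[-6,2]  old=[-6,0]  +wl: 
  step 12. node 5  ⊔preds=[-6,2]  new=[-6,2]  old=[-6,0]  +wl: 3,4
  step 13. node 0  ⊔preds=[-6,2]  new=[-6,4]  old=[-6,2]  +wl: 5
  step 14. node 1  ⊔preds=[-6,2]  new=[-6,2]  old=[-6,0]  +wl: 0
  step 15. node 2  ⊔preds=[-6,1]  new=[-5,2]  old=[-5,0]  +wl: 
  step 16. node 3  ⊔preds=[-6,2]  new=[-6,3]  old=[-6,1]  +wl: 1,2
  step 17. node 4  ⊔preds=[-6,2]  new=[-6,4]  old=[-6,2]  +wl: 
  step 18. node 5  ⊔preds=[-6,4]  new=[-6,4]  old=[-6,2]  +wl: 3,4
  step 19. node 0  ⊔preds=[-6,4]  new=[-6,6]  old=[-6,4]  +wl: 5
  step 20. node 1  ⊔preds=[-6,4]  new=[-6,4]  old=[-6,2]  +wl: 0
  step 21. node 2  ⊔preds=[-6,3]  new=[-5,4]  old=[-5,2]  +wl: 
  step 22. node 3  ⊔preds=[-6,4]  new=[-6,5]  old=[-6,3]  +wl: 1,2
  step 23. node 4  ⊔preds=[-6,4]  new=[-6,6]  old=[-6,4]  +wl: 
  step 24. node 5  ⊔preds=[-6,6]  new=[-6,6]  old=[-6,4]  +wl: 3,4
  step 25. node 0  ⊔preds=[-6,6]  new=[-6,6]  stable
  step 26. node 1  ⊔preds=[-6,6]  new=[-6,6]  old=[-6,4]  +wl: 0
  step 27. node 2  ⊔preds=[-6,5]  new=[-5,6]  old=[-5,4]  +wl: 5
  step 28. node 3  ⊔preds=[-6,6]  new=[-6,6]  old=[-6,5]  +wl: 1,2
  step 29. node 4  ⊔preds=[-6,6]  new=[-6,6]  stable
  step 30. node 0  ⊔preds=[-6,6]  new=[-6,6]  stable
  step 31. node 5  ⊔preds=[-6,6]  new=[-6,6]  stable
  step 32. node 1  ⊔preds=[-6,6]  new=[-6,6]  stable
  step 33. node 2  ⊔preds=[-6,6]  new=[-5,6]  stable

Least fixpoint reached:
  node 0: [-6,6]
  node 1: [-6,6]
  node 2: [-5,6]
  node 3: [-6,6]
  node 4: [-6,6]
  node 5: [-6,6]

[-6,6]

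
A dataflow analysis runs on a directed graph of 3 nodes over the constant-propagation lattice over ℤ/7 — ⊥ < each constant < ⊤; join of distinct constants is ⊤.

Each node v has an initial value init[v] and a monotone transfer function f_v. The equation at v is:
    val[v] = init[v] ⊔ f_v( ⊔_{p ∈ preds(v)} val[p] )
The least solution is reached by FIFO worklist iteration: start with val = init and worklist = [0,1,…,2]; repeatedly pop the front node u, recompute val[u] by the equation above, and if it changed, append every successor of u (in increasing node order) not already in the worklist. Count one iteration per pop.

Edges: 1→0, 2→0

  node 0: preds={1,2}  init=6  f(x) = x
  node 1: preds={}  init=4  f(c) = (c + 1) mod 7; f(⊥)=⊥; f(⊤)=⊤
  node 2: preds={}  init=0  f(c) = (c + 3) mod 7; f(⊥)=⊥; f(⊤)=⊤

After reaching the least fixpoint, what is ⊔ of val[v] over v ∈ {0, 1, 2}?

⊤

Iteration log — 3 steps:
  step 1. node 0  ⊔preds=⊤  new=⊤  old=6  +wl: 
  step 2. node 1  ⊔preds=⊥  new=4  stable
  step 3. node 2  ⊔preds=⊥  new=0  stable

Least fixpoint reached:
  node 0: ⊤
  node 1: 4
  node 2: 0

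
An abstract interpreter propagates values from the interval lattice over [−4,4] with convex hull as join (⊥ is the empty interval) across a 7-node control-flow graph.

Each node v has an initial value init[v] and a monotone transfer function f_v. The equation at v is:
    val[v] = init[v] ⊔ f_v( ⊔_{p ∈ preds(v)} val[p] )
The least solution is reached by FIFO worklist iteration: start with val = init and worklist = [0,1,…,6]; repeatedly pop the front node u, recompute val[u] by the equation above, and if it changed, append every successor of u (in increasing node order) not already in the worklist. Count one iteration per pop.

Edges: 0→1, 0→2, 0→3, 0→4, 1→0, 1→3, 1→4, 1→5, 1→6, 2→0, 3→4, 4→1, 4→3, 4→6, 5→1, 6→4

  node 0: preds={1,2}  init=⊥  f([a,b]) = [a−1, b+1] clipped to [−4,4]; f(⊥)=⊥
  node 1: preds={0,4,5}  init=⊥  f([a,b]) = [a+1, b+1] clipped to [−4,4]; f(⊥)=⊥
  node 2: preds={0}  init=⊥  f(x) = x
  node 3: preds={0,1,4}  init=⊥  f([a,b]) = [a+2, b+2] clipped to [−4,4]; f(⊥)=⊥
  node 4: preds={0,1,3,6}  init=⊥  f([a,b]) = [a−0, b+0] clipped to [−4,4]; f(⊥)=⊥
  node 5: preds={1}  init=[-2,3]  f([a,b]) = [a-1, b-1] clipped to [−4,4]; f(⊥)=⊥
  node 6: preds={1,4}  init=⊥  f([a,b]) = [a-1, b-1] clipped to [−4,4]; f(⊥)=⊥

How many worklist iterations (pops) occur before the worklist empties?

Trace (32 dequeues):
  [1] u=0 | in ⊥ | out ⊥ | ==
  [2] u=1 | in [-2,3] | out [-1,4] | prev ⊥ | push {0}
  [3] u=2 | in ⊥ | out ⊥ | ==
  [4] u=3 | in [-1,4] | out [1,4] | prev ⊥ | push {}
  [5] u=4 | in [-1,4] | out [-1,4] | prev ⊥ | push {1,3}
  [6] u=5 | in [-1,4] | out [-2,3] | ==
  [7] u=6 | in [-1,4] | out [-2,3] | prev ⊥ | push {4}
  [8] u=0 | in [-1,4] | out [-2,4] | prev ⊥ | push {2}
  [9] u=1 | in [-2,4] | out [-1,4] | ==
  [10] u=3 | in [-2,4] | out [0,4] | prev [1,4] | push {}
  [11] u=4 | in [-2,4] | out [-2,4] | prev [-1,4] | push {1,3,6}
  [12] u=2 | in [-2,4] | out [-2,4] | prev ⊥ | push {0}
  [13] u=1 | in [-2,4] | out [-1,4] | ==
  [14] u=3 | in [-2,4] | out [0,4] | ==
  [15] u=6 | in [-2,4] | out [-3,3] | prev [-2,3] | push {4}
  [16] u=0 | in [-2,4] | out [-3,4] | prev [-2,4] | push {1,2,3}
  [17] u=4 | in [-3,4] | out [-3,4] | prev [-2,4] | push {6}
  [18] u=1 | in [-3,4] | out [-2,4] | prev [-1,4] | push {0,4,5}
  [19] u=2 | in [-3,4] | out [-3,4] | prev [-2,4] | push {}
  [20] u=3 | in [-3,4] | out [-1,4] | prev [0,4] | push {}
  [21] u=6 | in [-3,4] | out [-4,3] | prev [-3,3] | push {}
  [22] u=0 | in [-3,4] | out [-4,4] | prev [-3,4] | push {1,2,3}
  [23] u=4 | in [-4,4] | out [-4,4] | prev [-3,4] | push {6}
  [24] u=5 | in [-2,4] | out [-3,3] | prev [-2,3] | push {}
  [25] u=1 | in [-4,4] | out [-3,4] | prev [-2,4] | push {0,4,5}
  [26] u=2 | in [-4,4] | out [-4,4] | prev [-3,4] | push {}
  [27] u=3 | in [-4,4] | out [-2,4] | prev [-1,4] | push {}
  [28] u=6 | in [-4,4] | out [-4,3] | ==
  [29] u=0 | in [-4,4] | out [-4,4] | ==
  [30] u=4 | in [-4,4] | out [-4,4] | ==
  [31] u=5 | in [-3,4] | out [-4,3] | prev [-3,3] | push {1}
  [32] u=1 | in [-4,4] | out [-3,4] | ==

Converged values:
  [0] [-4,4]
  [1] [-3,4]
  [2] [-4,4]
  [3] [-2,4]
  [4] [-4,4]
  [5] [-4,3]
  [6] [-4,3]

32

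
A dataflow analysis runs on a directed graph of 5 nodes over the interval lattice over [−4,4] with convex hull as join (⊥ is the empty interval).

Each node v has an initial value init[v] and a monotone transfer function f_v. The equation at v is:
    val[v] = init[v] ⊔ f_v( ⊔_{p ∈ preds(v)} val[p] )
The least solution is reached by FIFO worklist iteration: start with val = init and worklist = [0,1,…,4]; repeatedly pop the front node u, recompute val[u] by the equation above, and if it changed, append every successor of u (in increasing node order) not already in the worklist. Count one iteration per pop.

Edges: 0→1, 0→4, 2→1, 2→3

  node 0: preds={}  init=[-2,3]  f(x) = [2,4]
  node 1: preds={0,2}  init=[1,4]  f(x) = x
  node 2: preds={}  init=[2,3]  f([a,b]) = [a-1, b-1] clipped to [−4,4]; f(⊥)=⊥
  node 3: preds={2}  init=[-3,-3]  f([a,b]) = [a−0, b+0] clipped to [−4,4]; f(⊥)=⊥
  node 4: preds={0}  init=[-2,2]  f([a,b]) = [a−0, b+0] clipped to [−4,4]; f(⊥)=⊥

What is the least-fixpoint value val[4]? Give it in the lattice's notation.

[-2,4]

Trace (5 dequeues):
  [1] u=0 | in ⊥ | out [-2,4] | prev [-2,3] | push {}
  [2] u=1 | in [-2,4] | out [-2,4] | prev [1,4] | push {}
  [3] u=2 | in ⊥ | out [2,3] | ==
  [4] u=3 | in [2,3] | out [-3,3] | prev [-3,-3] | push {}
  [5] u=4 | in [-2,4] | out [-2,4] | prev [-2,2] | push {}

Converged values:
  [0] [-2,4]
  [1] [-2,4]
  [2] [2,3]
  [3] [-3,3]
  [4] [-2,4]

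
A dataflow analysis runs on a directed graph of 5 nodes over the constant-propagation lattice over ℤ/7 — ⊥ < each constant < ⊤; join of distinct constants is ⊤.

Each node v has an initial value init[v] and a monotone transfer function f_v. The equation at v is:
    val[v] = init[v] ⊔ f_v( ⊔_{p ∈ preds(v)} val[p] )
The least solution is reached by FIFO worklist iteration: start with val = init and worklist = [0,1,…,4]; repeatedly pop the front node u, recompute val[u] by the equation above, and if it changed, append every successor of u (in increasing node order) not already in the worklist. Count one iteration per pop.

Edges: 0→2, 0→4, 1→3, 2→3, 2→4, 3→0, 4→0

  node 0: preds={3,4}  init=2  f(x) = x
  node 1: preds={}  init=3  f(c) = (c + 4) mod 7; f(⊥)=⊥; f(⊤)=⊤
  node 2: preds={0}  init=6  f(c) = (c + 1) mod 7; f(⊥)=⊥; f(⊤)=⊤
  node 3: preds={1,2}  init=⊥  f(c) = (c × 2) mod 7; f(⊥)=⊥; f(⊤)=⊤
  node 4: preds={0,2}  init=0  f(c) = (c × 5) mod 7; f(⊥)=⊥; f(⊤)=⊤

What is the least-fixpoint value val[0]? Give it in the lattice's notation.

Worklist (6 pops):
  #1 pop 0: in=0 → ⊤ (was 2); enqueue []
  #2 pop 1: in=⊥ → 3 (no change)
  #3 pop 2: in=⊤ → ⊤ (was 6); enqueue []
  #4 pop 3: in=⊤ → ⊤ (was ⊥); enqueue [0]
  #5 pop 4: in=⊤ → ⊤ (was 0); enqueue []
  #6 pop 0: in=⊤ → ⊤ (no change)

Fixpoint:
  val[0] = ⊤
  val[1] = 3
  val[2] = ⊤
  val[3] = ⊤
  val[4] = ⊤

⊤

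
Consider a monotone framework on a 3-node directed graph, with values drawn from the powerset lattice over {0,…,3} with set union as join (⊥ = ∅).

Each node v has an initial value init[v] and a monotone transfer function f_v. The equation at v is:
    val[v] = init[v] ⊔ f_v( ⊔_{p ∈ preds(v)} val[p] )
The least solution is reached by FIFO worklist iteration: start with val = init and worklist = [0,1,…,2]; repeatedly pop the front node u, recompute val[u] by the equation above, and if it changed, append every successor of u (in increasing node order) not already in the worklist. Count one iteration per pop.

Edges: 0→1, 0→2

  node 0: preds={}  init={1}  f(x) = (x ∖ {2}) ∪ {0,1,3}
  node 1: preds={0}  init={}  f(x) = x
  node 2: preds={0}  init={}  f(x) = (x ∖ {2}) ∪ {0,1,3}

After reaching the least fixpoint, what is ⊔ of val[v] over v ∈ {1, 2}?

{0,1,3}

Worklist (3 pops):
  #1 pop 0: in={} → {0,1,3} (was {1}); enqueue []
  #2 pop 1: in={0,1,3} → {0,1,3} (was {}); enqueue []
  #3 pop 2: in={0,1,3} → {0,1,3} (was {}); enqueue []

Fixpoint:
  val[0] = {0,1,3}
  val[1] = {0,1,3}
  val[2] = {0,1,3}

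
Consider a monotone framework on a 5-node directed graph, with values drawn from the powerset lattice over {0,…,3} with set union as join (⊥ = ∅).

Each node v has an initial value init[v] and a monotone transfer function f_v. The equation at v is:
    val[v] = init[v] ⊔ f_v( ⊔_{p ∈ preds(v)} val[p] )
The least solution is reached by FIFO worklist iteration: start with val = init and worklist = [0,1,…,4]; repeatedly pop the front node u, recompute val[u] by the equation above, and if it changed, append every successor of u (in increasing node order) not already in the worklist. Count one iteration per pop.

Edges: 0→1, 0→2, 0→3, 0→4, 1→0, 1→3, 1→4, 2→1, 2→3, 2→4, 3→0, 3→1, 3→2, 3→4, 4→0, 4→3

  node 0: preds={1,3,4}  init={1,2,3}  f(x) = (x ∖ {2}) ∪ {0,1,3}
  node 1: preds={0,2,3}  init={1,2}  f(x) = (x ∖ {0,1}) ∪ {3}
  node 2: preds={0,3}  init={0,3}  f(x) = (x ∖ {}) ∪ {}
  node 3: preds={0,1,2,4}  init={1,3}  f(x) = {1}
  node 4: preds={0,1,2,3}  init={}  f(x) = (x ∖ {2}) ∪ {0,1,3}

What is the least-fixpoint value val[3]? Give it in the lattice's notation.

Trace (8 dequeues):
  [1] u=0 | in {1,2,3} | out {0,1,2,3} | prev {1,2,3} | push {}
  [2] u=1 | in {0,1,2,3} | out {1,2,3} | prev {1,2} | push {0}
  [3] u=2 | in {0,1,2,3} | out {0,1,2,3} | prev {0,3} | push {1}
  [4] u=3 | in {0,1,2,3} | out {1,3} | ==
  [5] u=4 | in {0,1,2,3} | out {0,1,3} | prev {} | push {3}
  [6] u=0 | in {0,1,2,3} | out {0,1,2,3} | ==
  [7] u=1 | in {0,1,2,3} | out {1,2,3} | ==
  [8] u=3 | in {0,1,2,3} | out {1,3} | ==

Converged values:
  [0] {0,1,2,3}
  [1] {1,2,3}
  [2] {0,1,2,3}
  [3] {1,3}
  [4] {0,1,3}

{1,3}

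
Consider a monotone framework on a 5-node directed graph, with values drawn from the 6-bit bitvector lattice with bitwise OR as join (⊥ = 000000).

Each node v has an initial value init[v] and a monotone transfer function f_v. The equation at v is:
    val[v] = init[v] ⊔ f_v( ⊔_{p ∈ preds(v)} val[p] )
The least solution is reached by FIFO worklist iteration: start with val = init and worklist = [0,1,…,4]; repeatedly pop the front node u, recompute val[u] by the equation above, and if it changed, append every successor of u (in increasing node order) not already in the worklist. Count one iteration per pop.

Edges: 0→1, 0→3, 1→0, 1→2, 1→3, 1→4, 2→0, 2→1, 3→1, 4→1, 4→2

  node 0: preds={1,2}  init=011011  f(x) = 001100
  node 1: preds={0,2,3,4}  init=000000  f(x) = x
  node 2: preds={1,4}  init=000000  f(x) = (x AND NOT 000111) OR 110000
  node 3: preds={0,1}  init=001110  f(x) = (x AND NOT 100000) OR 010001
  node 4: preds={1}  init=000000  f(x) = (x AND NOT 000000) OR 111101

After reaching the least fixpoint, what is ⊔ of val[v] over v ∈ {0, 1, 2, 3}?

111111

Worklist (11 pops):
  #1 pop 0: in=000000 → 011111 (was 011011); enqueue []
  #2 pop 1: in=011111 → 011111 (was 000000); enqueue [0]
  #3 pop 2: in=011111 → 111000 (was 000000); enqueue [1]
  #4 pop 3: in=011111 → 011111 (was 001110); enqueue []
  #5 pop 4: in=011111 → 111111 (was 000000); enqueue [2]
  #6 pop 0: in=111111 → 011111 (no change)
  #7 pop 1: in=111111 → 111111 (was 011111); enqueue [0,3,4]
  #8 pop 2: in=111111 → 111000 (no change)
  #9 pop 0: in=111111 → 011111 (no change)
  #10 pop 3: in=111111 → 011111 (no change)
  #11 pop 4: in=111111 → 111111 (no change)

Fixpoint:
  val[0] = 011111
  val[1] = 111111
  val[2] = 111000
  val[3] = 011111
  val[4] = 111111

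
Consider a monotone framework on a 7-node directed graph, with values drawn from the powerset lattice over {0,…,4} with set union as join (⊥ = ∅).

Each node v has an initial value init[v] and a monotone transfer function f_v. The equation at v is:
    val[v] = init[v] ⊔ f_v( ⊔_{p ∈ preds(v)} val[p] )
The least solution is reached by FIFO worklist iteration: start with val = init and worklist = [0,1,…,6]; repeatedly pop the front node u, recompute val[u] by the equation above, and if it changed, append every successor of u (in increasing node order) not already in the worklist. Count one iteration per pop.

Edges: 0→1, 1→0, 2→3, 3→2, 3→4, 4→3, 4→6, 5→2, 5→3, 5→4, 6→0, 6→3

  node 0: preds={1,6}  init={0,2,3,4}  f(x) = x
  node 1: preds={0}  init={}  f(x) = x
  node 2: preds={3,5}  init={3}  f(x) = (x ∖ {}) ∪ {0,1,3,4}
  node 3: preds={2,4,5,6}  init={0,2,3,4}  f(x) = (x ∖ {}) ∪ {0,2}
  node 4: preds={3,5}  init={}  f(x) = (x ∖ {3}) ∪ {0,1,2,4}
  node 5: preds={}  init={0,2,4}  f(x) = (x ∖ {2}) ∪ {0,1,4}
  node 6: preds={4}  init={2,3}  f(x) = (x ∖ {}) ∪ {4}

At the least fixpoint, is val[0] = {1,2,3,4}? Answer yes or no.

no

Iteration log — 13 steps:
  step 1. node 0  ⊔preds={2,3}  new={0,2,3,4}  stable
  step 2. node 1  ⊔preds={0,2,3,4}  new={0,2,3,4}  old={}  +wl: 0
  step 3. node 2  ⊔preds={0,2,3,4}  new={0,1,2,3,4}  old={3}  +wl: 
  step 4. node 3  ⊔preds={0,1,2,3,4}  new={0,1,2,3,4}  old={0,2,3,4}  +wl: 2
  step 5. node 4  ⊔preds={0,1,2,3,4}  new={0,1,2,4}  old={}  +wl: 3
  step 6. node 5  ⊔preds={}  new={0,1,2,4}  old={0,2,4}  +wl: 4
  step 7. node 6  ⊔preds={0,1,2,4}  new={0,1,2,3,4}  old={2,3}  +wl: 
  step 8. node 0  ⊔preds={0,1,2,3,4}  new={0,1,2,3,4}  old={0,2,3,4}  +wl: 1
  step 9. node 2  ⊔preds={0,1,2,3,4}  new={0,1,2,3,4}  stable
  step 10. node 3  ⊔preds={0,1,2,3,4}  new={0,1,2,3,4}  stable
  step 11. node 4  ⊔preds={0,1,2,3,4}  new={0,1,2,4}  stable
  step 12. node 1  ⊔preds={0,1,2,3,4}  new={0,1,2,3,4}  old={0,2,3,4}  +wl: 0
  step 13. node 0  ⊔preds={0,1,2,3,4}  new={0,1,2,3,4}  stable

Least fixpoint reached:
  node 0: {0,1,2,3,4}
  node 1: {0,1,2,3,4}
  node 2: {0,1,2,3,4}
  node 3: {0,1,2,3,4}
  node 4: {0,1,2,4}
  node 5: {0,1,2,4}
  node 6: {0,1,2,3,4}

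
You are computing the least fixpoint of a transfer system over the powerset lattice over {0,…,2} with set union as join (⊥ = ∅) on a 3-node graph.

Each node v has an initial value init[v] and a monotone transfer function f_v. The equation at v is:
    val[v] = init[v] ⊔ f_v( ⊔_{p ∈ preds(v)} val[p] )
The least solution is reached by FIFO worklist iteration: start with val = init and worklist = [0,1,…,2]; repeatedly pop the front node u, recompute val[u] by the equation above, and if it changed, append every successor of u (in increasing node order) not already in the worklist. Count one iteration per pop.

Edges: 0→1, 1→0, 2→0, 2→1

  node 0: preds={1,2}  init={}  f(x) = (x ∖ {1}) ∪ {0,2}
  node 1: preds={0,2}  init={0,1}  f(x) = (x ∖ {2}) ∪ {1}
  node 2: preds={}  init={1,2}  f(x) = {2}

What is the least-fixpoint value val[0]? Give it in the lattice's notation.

Trace (3 dequeues):
  [1] u=0 | in {0,1,2} | out {0,2} | prev {} | push {}
  [2] u=1 | in {0,1,2} | out {0,1} | ==
  [3] u=2 | in {} | out {1,2} | ==

Converged values:
  [0] {0,2}
  [1] {0,1}
  [2] {1,2}

{0,2}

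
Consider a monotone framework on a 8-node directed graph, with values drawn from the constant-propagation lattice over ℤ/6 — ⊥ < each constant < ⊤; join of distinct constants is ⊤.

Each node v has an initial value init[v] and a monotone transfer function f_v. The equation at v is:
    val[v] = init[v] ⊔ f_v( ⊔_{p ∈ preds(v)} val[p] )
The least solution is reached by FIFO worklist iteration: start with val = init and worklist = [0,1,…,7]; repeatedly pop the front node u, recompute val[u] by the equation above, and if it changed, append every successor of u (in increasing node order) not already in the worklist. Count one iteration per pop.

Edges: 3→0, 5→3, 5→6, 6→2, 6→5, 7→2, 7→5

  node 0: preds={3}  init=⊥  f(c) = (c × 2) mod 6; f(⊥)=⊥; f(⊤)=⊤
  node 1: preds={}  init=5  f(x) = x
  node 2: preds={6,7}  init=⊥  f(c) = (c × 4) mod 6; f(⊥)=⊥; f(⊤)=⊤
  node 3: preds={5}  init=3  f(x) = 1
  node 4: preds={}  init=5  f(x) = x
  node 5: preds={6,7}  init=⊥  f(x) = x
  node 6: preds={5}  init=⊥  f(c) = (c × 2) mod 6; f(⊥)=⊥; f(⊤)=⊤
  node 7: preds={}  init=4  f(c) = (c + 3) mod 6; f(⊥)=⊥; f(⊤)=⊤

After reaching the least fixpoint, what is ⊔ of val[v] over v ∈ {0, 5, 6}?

Worklist (16 pops):
  #1 pop 0: in=3 → 0 (was ⊥); enqueue []
  #2 pop 1: in=⊥ → 5 (no change)
  #3 pop 2: in=4 → 4 (was ⊥); enqueue []
  #4 pop 3: in=⊥ → ⊤ (was 3); enqueue [0]
  #5 pop 4: in=⊥ → 5 (no change)
  #6 pop 5: in=4 → 4 (was ⊥); enqueue [3]
  #7 pop 6: in=4 → 2 (was ⊥); enqueue [2,5]
  #8 pop 7: in=⊥ → 4 (no change)
  #9 pop 0: in=⊤ → ⊤ (was 0); enqueue []
  #10 pop 3: in=4 → ⊤ (no change)
  #11 pop 2: in=⊤ → ⊤ (was 4); enqueue []
  #12 pop 5: in=⊤ → ⊤ (was 4); enqueue [3,6]
  #13 pop 3: in=⊤ → ⊤ (no change)
  #14 pop 6: in=⊤ → ⊤ (was 2); enqueue [2,5]
  #15 pop 2: in=⊤ → ⊤ (no change)
  #16 pop 5: in=⊤ → ⊤ (no change)

Fixpoint:
  val[0] = ⊤
  val[1] = 5
  val[2] = ⊤
  val[3] = ⊤
  val[4] = 5
  val[5] = ⊤
  val[6] = ⊤
  val[7] = 4

⊤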